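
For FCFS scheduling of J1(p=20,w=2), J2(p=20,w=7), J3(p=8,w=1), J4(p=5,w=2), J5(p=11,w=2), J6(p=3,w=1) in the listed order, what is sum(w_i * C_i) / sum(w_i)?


Completion times:
  J1: C=20, w×C=2×20=40
  J2: C=40, w×C=7×40=280
  J3: C=48, w×C=1×48=48
  J4: C=53, w×C=2×53=106
  J5: C=64, w×C=2×64=128
  J6: C=67, w×C=1×67=67
Sum w×C = 669
Sum w = 15
Weighted avg = 669/15
= 44.60


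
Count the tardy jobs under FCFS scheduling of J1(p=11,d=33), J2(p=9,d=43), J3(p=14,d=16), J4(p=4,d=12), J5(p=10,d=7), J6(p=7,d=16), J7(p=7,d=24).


Completion vs due date:
  J1: C=11, d=33 → on time
  J2: C=20, d=43 → on time
  J3: C=34, d=16 → TARDY
  J4: C=38, d=12 → TARDY
  J5: C=48, d=7 → TARDY
  J6: C=55, d=16 → TARDY
  J7: C=62, d=24 → TARDY
Tardy jobs: J3, J4, J5, J6, J7
Count = 5


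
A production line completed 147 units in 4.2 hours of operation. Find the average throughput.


Throughput = units / time
= 147 / 4.2
= 35.0 units/hour


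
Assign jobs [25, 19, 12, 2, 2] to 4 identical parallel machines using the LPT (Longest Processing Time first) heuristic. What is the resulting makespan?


Jobs (LPT sorted): [25, 19, 12, 2, 2]
Machines: 4
  J=25 → Machine 1 (load: 0+25=25)
  J=19 → Machine 2 (load: 0+19=19)
  J=12 → Machine 3 (load: 0+12=12)
  J=2 → Machine 4 (load: 0+2=2)
  J=2 → Machine 4 (load: 2+2=4)
Machine loads: [25, 19, 12, 4]
Makespan = max = 25 time units


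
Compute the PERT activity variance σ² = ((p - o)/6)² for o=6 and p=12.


σ² = ((p - o) / 6)² = (p - o)² / 36
= (12 - 6)² / 36
= 6² / 36
= 36 / 36
= 1.0000


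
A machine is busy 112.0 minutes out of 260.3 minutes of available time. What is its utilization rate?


Utilization = busy / total × 100
= 112.0 / 260.3 × 100
= 43.0%


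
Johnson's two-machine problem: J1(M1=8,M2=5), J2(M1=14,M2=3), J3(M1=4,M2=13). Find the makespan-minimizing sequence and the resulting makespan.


Johnson's rule:
Group 1 (M1≤M2, sort by M1): ['J3']
Group 2 (M1>M2, sort desc M2): ['J1', 'J2']
Sequence: J3 → J1 → J2
Makespan calculation:
  J3: M1 done=4, M2 done=17
  J1: M1 done=12, M2 done=22
  J2: M1 done=26, M2 done=29
= Sequence: J3 → J1 → J2, Makespan: 29


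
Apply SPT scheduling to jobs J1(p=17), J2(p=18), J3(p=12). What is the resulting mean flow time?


SPT order: J3 → J1 → J2
Completion times:
  J3: C=12
  J1: C=29
  J2: C=47
Sum = 88, n = 3
Mean flow = 88/3
= 29.33


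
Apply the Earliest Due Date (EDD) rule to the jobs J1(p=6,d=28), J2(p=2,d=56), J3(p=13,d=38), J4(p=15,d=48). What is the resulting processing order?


EDD: sort by earliest due date
  J1: d=28, p=6
  J3: d=38, p=13
  J4: d=48, p=15
  J2: d=56, p=2
Order: J1 → J3 → J4 → J2


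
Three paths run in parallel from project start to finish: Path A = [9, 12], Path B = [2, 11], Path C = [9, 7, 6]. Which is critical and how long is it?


Path A: 9 + 12 = 21
Path B: 2 + 11 = 13
Path C: 9 + 7 + 6 = 22
Critical path = longest = max(21, 13, 22)
= 22 (Path C)


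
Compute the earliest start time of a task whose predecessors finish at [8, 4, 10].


ES = max of all predecessor completion times
Predecessors: [8, 4, 10]
ES = max(8, 4, 10)
= 10


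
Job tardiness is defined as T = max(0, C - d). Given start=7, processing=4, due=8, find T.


Completion = start + processing = 7 + 4 = 11
Tardiness = max(0, C - d) = max(0, 11 - 8)
= max(0, 3)
= 3


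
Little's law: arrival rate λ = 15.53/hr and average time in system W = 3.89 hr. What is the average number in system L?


Little's law: L = λ × W
= 15.53 × 3.89
= 60.41


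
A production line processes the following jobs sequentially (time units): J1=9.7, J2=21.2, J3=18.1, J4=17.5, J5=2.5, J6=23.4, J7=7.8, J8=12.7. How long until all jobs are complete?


Sequential makespan: sum all processing times
= 9.7 + 21.2 + 18.1 + 17.5 + 2.5 + 23.4 + 7.8 + 12.7
= 112.9 time units


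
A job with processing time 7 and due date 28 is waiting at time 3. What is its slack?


Slack = due - current_time - processing
= 28 - 3 - 7
= 18


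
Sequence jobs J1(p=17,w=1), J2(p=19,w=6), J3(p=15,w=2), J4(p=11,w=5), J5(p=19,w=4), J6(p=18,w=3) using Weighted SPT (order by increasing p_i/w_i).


WSPT (Smith's rule): sort by p/w ascending
  J4: p/w = 11/5 = 2.200
  J2: p/w = 19/6 = 3.167
  J5: p/w = 19/4 = 4.750
  J6: p/w = 18/3 = 6.000
  J3: p/w = 15/2 = 7.500
  J1: p/w = 17/1 = 17.000
Order: J4 → J2 → J5 → J6 → J3 → J1


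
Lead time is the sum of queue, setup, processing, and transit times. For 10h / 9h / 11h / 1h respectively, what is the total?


Lead time = queue + setup + processing + transit
= 10 + 9 + 11 + 1
= 31 hours


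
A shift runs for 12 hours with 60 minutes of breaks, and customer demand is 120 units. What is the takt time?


Available = 12×60 - 60 = 660 min
Takt time = 660 / 120
= 5.50 min/unit


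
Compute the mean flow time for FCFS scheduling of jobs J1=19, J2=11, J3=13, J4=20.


Completion times:
  J1: completes at 19
  J2: completes at 30
  J3: completes at 43
  J4: completes at 63
Sum = 155
Average = 155/4
= 38.75


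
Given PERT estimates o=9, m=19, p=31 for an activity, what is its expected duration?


te = (o + 4m + p) / 6
= (9 + 4×19 + 31) / 6
= (9 + 76 + 31) / 6
= 116 / 6
= 19.33


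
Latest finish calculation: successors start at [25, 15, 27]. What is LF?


LF = min of all successor start times
Successors start at: [25, 15, 27]
LF = min(25, 15, 27)
= 15


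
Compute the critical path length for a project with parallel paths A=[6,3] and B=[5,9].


Path A: 6 + 3 = 9
Path B: 5 + 9 = 14
Critical path = longest = max(9, 14)
= 14 (Path B)


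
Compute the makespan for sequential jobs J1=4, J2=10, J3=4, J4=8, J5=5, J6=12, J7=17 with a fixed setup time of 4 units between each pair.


Makespan = Σ processing + (n-1) × setup
= (4 + 10 + 4 + 8 + 5 + 12 + 17) + (7-1)×4
= 60 + 24
= 84 time units


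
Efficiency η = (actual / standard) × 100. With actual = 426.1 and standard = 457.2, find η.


Efficiency = (actual / standard) × 100
= (426.1 / 457.2) × 100
= 93.2%


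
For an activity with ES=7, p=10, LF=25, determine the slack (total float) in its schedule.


EF = ES + duration = 7 + 10 = 17
LS = LF - duration = 25 - 10 = 15
Total Float = LF - EF = 25 - 17
(or LS - ES = 15 - 7)
= 8


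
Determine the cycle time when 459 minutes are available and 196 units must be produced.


Cycle time = available time / demand
= 459 / 196
= 2.34 min/unit


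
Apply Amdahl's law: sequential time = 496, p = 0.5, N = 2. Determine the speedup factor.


Amdahl's law: T_p = T × ((1-p) + p/N)
= 496 × ((1-0.5) + 0.5/2)
= 496 × (0.50 + 0.2500)
= 496 × 0.7500
= 372.00
Speedup = 496/372.00
= 1.33×


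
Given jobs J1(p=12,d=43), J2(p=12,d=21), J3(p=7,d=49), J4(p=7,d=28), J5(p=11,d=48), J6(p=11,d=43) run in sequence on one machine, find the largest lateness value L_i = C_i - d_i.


Lateness per job (L = C - d):
  J1: C=12, d=43, L=-31
  J2: C=24, d=21, L=3
  J3: C=31, d=49, L=-18
  J4: C=38, d=28, L=10
  J5: C=49, d=48, L=1
  J6: C=60, d=43, L=17
Lmax = max(-31, 3, -18, 10, 1, 17)
= 17


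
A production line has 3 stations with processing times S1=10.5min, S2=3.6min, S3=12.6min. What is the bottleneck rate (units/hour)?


Bottleneck = longest station time
Station times: [10.5, 3.6, 12.6]
Max = 12.6 min
Rate = 60 / 12.6
= 4.76 units/hour (bottleneck: 12.6min)


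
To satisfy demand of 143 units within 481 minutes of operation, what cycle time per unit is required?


Cycle time = available time / demand
= 481 / 143
= 3.36 min/unit


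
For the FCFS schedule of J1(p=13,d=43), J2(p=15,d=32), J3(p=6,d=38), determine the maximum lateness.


Lateness per job (L = C - d):
  J1: C=13, d=43, L=-30
  J2: C=28, d=32, L=-4
  J3: C=34, d=38, L=-4
Lmax = max(-30, -4, -4)
= -4


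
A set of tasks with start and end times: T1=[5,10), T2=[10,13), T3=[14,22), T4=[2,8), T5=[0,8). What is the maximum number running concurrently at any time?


Check each time point for overlaps:
  t=5: 3 tasks active (T1, T4, T5)
Max concurrent = 3


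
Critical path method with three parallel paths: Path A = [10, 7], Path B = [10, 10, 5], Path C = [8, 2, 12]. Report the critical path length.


Path A: 10 + 7 = 17
Path B: 10 + 10 + 5 = 25
Path C: 8 + 2 + 12 = 22
Critical path = longest = max(17, 25, 22)
= 25 (Path B)


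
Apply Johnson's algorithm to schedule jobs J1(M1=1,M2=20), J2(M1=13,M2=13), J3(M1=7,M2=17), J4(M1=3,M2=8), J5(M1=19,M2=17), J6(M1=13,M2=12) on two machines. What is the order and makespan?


Johnson's rule:
Group 1 (M1≤M2, sort by M1): ['J1', 'J4', 'J3', 'J2']
Group 2 (M1>M2, sort desc M2): ['J5', 'J6']
Sequence: J1 → J4 → J3 → J2 → J5 → J6
Makespan calculation:
  J1: M1 done=1, M2 done=21
  J4: M1 done=4, M2 done=29
  J3: M1 done=11, M2 done=46
  J2: M1 done=24, M2 done=59
  J5: M1 done=43, M2 done=76
  J6: M1 done=56, M2 done=88
= Sequence: J1 → J4 → J3 → J2 → J5 → J6, Makespan: 88


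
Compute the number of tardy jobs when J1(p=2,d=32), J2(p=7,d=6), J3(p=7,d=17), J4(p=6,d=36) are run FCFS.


Completion vs due date:
  J1: C=2, d=32 → on time
  J2: C=9, d=6 → TARDY
  J3: C=16, d=17 → on time
  J4: C=22, d=36 → on time
Tardy jobs: J2
Count = 1


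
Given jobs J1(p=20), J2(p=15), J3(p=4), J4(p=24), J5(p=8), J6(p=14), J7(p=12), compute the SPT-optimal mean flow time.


SPT order: J3 → J5 → J7 → J6 → J2 → J1 → J4
Completion times:
  J3: C=4
  J5: C=12
  J7: C=24
  J6: C=38
  J2: C=53
  J1: C=73
  J4: C=97
Sum = 301, n = 7
Mean flow = 301/7
= 43.00


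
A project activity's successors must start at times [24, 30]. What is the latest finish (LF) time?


LF = min of all successor start times
Successors start at: [24, 30]
LF = min(24, 30)
= 24


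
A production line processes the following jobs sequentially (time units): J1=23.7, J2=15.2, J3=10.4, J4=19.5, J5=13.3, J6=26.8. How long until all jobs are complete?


Sequential makespan: sum all processing times
= 23.7 + 15.2 + 10.4 + 19.5 + 13.3 + 26.8
= 108.9 time units


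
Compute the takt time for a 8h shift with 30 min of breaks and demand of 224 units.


Available = 8×60 - 30 = 450 min
Takt time = 450 / 224
= 2.01 min/unit


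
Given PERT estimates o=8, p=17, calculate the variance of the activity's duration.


σ² = ((p - o) / 6)² = (p - o)² / 36
= (17 - 8)² / 36
= 9² / 36
= 81 / 36
= 2.2500


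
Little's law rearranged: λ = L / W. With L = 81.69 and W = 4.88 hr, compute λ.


Little's law: L = λW → λ = L / W
= 81.69 / 4.88
= 16.74 per hour


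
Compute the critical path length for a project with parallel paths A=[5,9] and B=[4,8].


Path A: 5 + 9 = 14
Path B: 4 + 8 = 12
Critical path = longest = max(14, 12)
= 14 (Path A)


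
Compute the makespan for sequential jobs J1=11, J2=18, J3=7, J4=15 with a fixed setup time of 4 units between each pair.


Makespan = Σ processing + (n-1) × setup
= (11 + 18 + 7 + 15) + (4-1)×4
= 51 + 12
= 63 time units


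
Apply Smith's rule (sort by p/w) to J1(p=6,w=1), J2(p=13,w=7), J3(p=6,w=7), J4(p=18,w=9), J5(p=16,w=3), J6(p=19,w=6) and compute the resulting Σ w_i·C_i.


WSPT order (by p/w): J3 → J2 → J4 → J6 → J5 → J1
  J3: C=6, w·C=7×6=42
  J2: C=19, w·C=7×19=133
  J4: C=37, w·C=9×37=333
  J6: C=56, w·C=6×56=336
  J5: C=72, w·C=3×72=216
  J1: C=78, w·C=1×78=78
Σ w·C = 1138
= 1138


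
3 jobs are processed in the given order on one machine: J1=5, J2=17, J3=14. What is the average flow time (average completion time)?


Completion times:
  J1: completes at 5
  J2: completes at 22
  J3: completes at 36
Sum = 63
Average = 63/3
= 21.00


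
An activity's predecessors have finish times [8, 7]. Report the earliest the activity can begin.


ES = max of all predecessor completion times
Predecessors: [8, 7]
ES = max(8, 7)
= 8


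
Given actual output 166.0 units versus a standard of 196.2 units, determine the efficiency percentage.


Efficiency = (actual / standard) × 100
= (166.0 / 196.2) × 100
= 84.6%


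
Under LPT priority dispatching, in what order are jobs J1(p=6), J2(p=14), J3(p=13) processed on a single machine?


LPT: sort by longest processing time first
  J2: p=14
  J3: p=13
  J1: p=6
Order: J2 → J3 → J1


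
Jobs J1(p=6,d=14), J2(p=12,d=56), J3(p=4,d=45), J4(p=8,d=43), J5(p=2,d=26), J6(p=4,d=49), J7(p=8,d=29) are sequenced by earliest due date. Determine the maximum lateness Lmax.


EDD order: J1 → J5 → J7 → J4 → J3 → J6 → J2
Completion and lateness:
  J1: C=6, d=14, L=6-14=-8
  J5: C=8, d=26, L=8-26=-18
  J7: C=16, d=29, L=16-29=-13
  J4: C=24, d=43, L=24-43=-19
  J3: C=28, d=45, L=28-45=-17
  J6: C=32, d=49, L=32-49=-17
  J2: C=44, d=56, L=44-56=-12
Lmax = max(-8, -18, -13, -19, -17, -17, -12)
= -8


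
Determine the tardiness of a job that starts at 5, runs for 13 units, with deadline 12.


Completion = start + processing = 5 + 13 = 18
Tardiness = max(0, C - d) = max(0, 18 - 12)
= max(0, 6)
= 6


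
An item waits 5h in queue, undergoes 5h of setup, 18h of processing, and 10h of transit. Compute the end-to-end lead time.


Lead time = queue + setup + processing + transit
= 5 + 5 + 18 + 10
= 38 hours


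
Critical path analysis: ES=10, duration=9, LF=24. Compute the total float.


EF = ES + duration = 10 + 9 = 19
LS = LF - duration = 24 - 9 = 15
Total Float = LF - EF = 24 - 19
(or LS - ES = 15 - 10)
= 5


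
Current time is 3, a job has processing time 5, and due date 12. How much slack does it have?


Slack = due - current_time - processing
= 12 - 3 - 5
= 4


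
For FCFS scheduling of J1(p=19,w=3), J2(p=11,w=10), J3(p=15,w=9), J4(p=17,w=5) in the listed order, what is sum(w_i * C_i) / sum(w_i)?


Completion times:
  J1: C=19, w×C=3×19=57
  J2: C=30, w×C=10×30=300
  J3: C=45, w×C=9×45=405
  J4: C=62, w×C=5×62=310
Sum w×C = 1072
Sum w = 27
Weighted avg = 1072/27
= 39.70


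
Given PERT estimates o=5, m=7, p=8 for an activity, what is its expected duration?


te = (o + 4m + p) / 6
= (5 + 4×7 + 8) / 6
= (5 + 28 + 8) / 6
= 41 / 6
= 6.83


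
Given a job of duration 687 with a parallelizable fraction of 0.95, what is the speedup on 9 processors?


Amdahl's law: T_p = T × ((1-p) + p/N)
= 687 × ((1-0.95) + 0.95/9)
= 687 × (0.05 + 0.1056)
= 687 × 0.1556
= 106.87
Speedup = 687/106.87
= 6.43×


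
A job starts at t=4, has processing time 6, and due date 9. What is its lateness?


Completion = 4 + 6 = 10
Lateness = C - d = 10 - 9
= 1


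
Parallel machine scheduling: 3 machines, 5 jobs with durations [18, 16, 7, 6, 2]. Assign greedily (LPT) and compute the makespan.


Jobs (LPT sorted): [18, 16, 7, 6, 2]
Machines: 3
  J=18 → Machine 1 (load: 0+18=18)
  J=16 → Machine 2 (load: 0+16=16)
  J=7 → Machine 3 (load: 0+7=7)
  J=6 → Machine 3 (load: 7+6=13)
  J=2 → Machine 3 (load: 13+2=15)
Machine loads: [18, 16, 15]
Makespan = max = 18 time units


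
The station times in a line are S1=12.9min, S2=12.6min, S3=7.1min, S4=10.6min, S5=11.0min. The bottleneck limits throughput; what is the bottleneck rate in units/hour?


Bottleneck = longest station time
Station times: [12.9, 12.6, 7.1, 10.6, 11.0]
Max = 12.9 min
Rate = 60 / 12.9
= 4.65 units/hour (bottleneck: 12.9min)


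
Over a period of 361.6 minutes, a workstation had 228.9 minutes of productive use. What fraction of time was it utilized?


Utilization = busy / total × 100
= 228.9 / 361.6 × 100
= 63.3%


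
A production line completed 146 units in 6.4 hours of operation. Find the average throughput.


Throughput = units / time
= 146 / 6.4
= 22.8 units/hour


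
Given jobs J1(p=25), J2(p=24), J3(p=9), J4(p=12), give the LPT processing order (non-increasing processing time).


LPT: sort by longest processing time first
  J1: p=25
  J2: p=24
  J4: p=12
  J3: p=9
Order: J1 → J2 → J4 → J3


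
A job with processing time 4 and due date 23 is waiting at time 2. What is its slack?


Slack = due - current_time - processing
= 23 - 2 - 4
= 17


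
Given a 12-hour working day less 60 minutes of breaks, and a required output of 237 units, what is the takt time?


Available = 12×60 - 60 = 660 min
Takt time = 660 / 237
= 2.78 min/unit


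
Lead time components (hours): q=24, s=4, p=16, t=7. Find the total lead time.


Lead time = queue + setup + processing + transit
= 24 + 4 + 16 + 7
= 51 hours


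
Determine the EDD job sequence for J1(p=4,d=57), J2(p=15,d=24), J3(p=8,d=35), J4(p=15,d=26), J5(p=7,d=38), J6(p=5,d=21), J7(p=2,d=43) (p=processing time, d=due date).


EDD: sort by earliest due date
  J6: d=21, p=5
  J2: d=24, p=15
  J4: d=26, p=15
  J3: d=35, p=8
  J5: d=38, p=7
  J7: d=43, p=2
  J1: d=57, p=4
Order: J6 → J2 → J4 → J3 → J5 → J7 → J1


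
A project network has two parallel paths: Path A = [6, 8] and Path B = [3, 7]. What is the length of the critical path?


Path A: 6 + 8 = 14
Path B: 3 + 7 = 10
Critical path = longest = max(14, 10)
= 14 (Path A)


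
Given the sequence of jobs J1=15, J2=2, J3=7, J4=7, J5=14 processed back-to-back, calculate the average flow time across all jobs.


Completion times:
  J1: completes at 15
  J2: completes at 17
  J3: completes at 24
  J4: completes at 31
  J5: completes at 45
Sum = 132
Average = 132/5
= 26.40


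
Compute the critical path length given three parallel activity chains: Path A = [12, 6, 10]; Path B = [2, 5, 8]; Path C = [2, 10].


Path A: 12 + 6 + 10 = 28
Path B: 2 + 5 + 8 = 15
Path C: 2 + 10 = 12
Critical path = longest = max(28, 15, 12)
= 28 (Path A)


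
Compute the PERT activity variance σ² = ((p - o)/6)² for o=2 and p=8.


σ² = ((p - o) / 6)² = (p - o)² / 36
= (8 - 2)² / 36
= 6² / 36
= 36 / 36
= 1.0000


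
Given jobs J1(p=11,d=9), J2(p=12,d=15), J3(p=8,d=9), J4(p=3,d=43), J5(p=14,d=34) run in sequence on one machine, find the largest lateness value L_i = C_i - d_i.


Lateness per job (L = C - d):
  J1: C=11, d=9, L=2
  J2: C=23, d=15, L=8
  J3: C=31, d=9, L=22
  J4: C=34, d=43, L=-9
  J5: C=48, d=34, L=14
Lmax = max(2, 8, 22, -9, 14)
= 22


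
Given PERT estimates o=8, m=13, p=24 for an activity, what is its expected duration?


te = (o + 4m + p) / 6
= (8 + 4×13 + 24) / 6
= (8 + 52 + 24) / 6
= 84 / 6
= 14.00


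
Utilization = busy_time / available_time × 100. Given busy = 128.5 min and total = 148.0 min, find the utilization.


Utilization = busy / total × 100
= 128.5 / 148.0 × 100
= 86.8%


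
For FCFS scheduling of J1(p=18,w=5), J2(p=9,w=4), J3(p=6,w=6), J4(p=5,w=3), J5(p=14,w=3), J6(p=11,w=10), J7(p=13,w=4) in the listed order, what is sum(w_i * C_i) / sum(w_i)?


Completion times:
  J1: C=18, w×C=5×18=90
  J2: C=27, w×C=4×27=108
  J3: C=33, w×C=6×33=198
  J4: C=38, w×C=3×38=114
  J5: C=52, w×C=3×52=156
  J6: C=63, w×C=10×63=630
  J7: C=76, w×C=4×76=304
Sum w×C = 1600
Sum w = 35
Weighted avg = 1600/35
= 45.71


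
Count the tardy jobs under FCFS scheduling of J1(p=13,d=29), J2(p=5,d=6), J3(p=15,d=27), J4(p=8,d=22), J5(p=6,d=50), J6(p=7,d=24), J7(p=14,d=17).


Completion vs due date:
  J1: C=13, d=29 → on time
  J2: C=18, d=6 → TARDY
  J3: C=33, d=27 → TARDY
  J4: C=41, d=22 → TARDY
  J5: C=47, d=50 → on time
  J6: C=54, d=24 → TARDY
  J7: C=68, d=17 → TARDY
Tardy jobs: J2, J3, J4, J6, J7
Count = 5


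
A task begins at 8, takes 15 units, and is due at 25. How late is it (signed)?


Completion = 8 + 15 = 23
Lateness = C - d = 23 - 25
= -2


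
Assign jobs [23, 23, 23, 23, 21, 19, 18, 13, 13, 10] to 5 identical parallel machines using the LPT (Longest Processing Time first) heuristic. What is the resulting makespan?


Jobs (LPT sorted): [23, 23, 23, 23, 21, 19, 18, 13, 13, 10]
Machines: 5
  J=23 → Machine 1 (load: 0+23=23)
  J=23 → Machine 2 (load: 0+23=23)
  J=23 → Machine 3 (load: 0+23=23)
  J=23 → Machine 4 (load: 0+23=23)
  J=21 → Machine 5 (load: 0+21=21)
  J=19 → Machine 5 (load: 21+19=40)
  J=18 → Machine 1 (load: 23+18=41)
  J=13 → Machine 2 (load: 23+13=36)
  J=13 → Machine 3 (load: 23+13=36)
  J=10 → Machine 4 (load: 23+10=33)
Machine loads: [41, 36, 36, 33, 40]
Makespan = max = 41 time units


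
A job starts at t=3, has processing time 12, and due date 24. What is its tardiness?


Completion = start + processing = 3 + 12 = 15
Tardiness = max(0, C - d) = max(0, 15 - 24)
= max(0, -9)
= 0


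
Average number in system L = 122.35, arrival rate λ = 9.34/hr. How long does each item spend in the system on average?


Little's law: L = λW → W = L / λ
= 122.35 / 9.34
= 13.10 hours


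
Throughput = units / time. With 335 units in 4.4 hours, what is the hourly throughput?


Throughput = units / time
= 335 / 4.4
= 76.1 units/hour


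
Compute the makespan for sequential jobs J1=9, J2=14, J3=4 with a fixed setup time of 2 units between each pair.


Makespan = Σ processing + (n-1) × setup
= (9 + 14 + 4) + (3-1)×2
= 27 + 4
= 31 time units


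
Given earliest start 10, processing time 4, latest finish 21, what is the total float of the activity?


EF = ES + duration = 10 + 4 = 14
LS = LF - duration = 21 - 4 = 17
Total Float = LF - EF = 21 - 14
(or LS - ES = 17 - 10)
= 7


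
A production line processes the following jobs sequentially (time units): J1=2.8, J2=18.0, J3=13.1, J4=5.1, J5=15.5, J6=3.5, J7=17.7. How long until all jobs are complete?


Sequential makespan: sum all processing times
= 2.8 + 18.0 + 13.1 + 5.1 + 15.5 + 3.5 + 17.7
= 75.7 time units


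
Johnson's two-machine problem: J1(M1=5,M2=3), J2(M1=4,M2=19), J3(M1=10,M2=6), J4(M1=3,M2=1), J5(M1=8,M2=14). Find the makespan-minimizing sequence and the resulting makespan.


Johnson's rule:
Group 1 (M1≤M2, sort by M1): ['J2', 'J5']
Group 2 (M1>M2, sort desc M2): ['J3', 'J1', 'J4']
Sequence: J2 → J5 → J3 → J1 → J4
Makespan calculation:
  J2: M1 done=4, M2 done=23
  J5: M1 done=12, M2 done=37
  J3: M1 done=22, M2 done=43
  J1: M1 done=27, M2 done=46
  J4: M1 done=30, M2 done=47
= Sequence: J2 → J5 → J3 → J1 → J4, Makespan: 47


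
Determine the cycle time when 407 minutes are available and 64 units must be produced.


Cycle time = available time / demand
= 407 / 64
= 6.36 min/unit


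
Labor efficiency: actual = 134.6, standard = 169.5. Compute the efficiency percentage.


Efficiency = (actual / standard) × 100
= (134.6 / 169.5) × 100
= 79.4%


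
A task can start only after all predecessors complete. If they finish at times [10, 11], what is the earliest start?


ES = max of all predecessor completion times
Predecessors: [10, 11]
ES = max(10, 11)
= 11


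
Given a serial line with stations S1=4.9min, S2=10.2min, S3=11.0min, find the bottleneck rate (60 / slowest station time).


Bottleneck = longest station time
Station times: [4.9, 10.2, 11.0]
Max = 11.0 min
Rate = 60 / 11.0
= 5.45 units/hour (bottleneck: 11.0min)


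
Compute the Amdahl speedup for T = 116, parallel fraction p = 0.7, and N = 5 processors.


Amdahl's law: T_p = T × ((1-p) + p/N)
= 116 × ((1-0.7) + 0.7/5)
= 116 × (0.30 + 0.1400)
= 116 × 0.4400
= 51.04
Speedup = 116/51.04
= 2.27×


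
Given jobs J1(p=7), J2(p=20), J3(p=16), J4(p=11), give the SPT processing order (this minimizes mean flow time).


SPT: sort by shortest processing time
  J1: p=7
  J4: p=11
  J3: p=16
  J2: p=20
Order: J1 → J4 → J3 → J2


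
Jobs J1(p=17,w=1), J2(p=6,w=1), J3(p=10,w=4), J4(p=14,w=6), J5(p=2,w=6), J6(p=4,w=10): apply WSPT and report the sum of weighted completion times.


WSPT order (by p/w): J5 → J6 → J4 → J3 → J2 → J1
  J5: C=2, w·C=6×2=12
  J6: C=6, w·C=10×6=60
  J4: C=20, w·C=6×20=120
  J3: C=30, w·C=4×30=120
  J2: C=36, w·C=1×36=36
  J1: C=53, w·C=1×53=53
Σ w·C = 401
= 401


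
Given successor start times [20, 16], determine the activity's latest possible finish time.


LF = min of all successor start times
Successors start at: [20, 16]
LF = min(20, 16)
= 16


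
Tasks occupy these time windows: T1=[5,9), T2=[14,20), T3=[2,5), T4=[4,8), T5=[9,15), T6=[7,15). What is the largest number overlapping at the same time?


Check each time point for overlaps:
  t=7: 3 tasks active (T1, T4, T6)
Max concurrent = 3


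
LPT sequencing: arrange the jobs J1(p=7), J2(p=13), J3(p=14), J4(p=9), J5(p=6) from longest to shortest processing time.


LPT: sort by longest processing time first
  J3: p=14
  J2: p=13
  J4: p=9
  J1: p=7
  J5: p=6
Order: J3 → J2 → J4 → J1 → J5


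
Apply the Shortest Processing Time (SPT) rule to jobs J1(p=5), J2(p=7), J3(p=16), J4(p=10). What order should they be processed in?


SPT: sort by shortest processing time
  J1: p=5
  J2: p=7
  J4: p=10
  J3: p=16
Order: J1 → J2 → J4 → J3


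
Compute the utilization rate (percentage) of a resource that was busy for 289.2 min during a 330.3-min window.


Utilization = busy / total × 100
= 289.2 / 330.3 × 100
= 87.6%


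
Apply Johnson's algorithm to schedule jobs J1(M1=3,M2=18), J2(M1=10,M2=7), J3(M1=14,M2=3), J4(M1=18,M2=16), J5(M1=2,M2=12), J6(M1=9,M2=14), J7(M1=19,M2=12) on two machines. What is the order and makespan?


Johnson's rule:
Group 1 (M1≤M2, sort by M1): ['J5', 'J1', 'J6']
Group 2 (M1>M2, sort desc M2): ['J4', 'J7', 'J2', 'J3']
Sequence: J5 → J1 → J6 → J4 → J7 → J2 → J3
Makespan calculation:
  J5: M1 done=2, M2 done=14
  J1: M1 done=5, M2 done=32
  J6: M1 done=14, M2 done=46
  J4: M1 done=32, M2 done=62
  J7: M1 done=51, M2 done=74
  J2: M1 done=61, M2 done=81
  J3: M1 done=75, M2 done=84
= Sequence: J5 → J1 → J6 → J4 → J7 → J2 → J3, Makespan: 84


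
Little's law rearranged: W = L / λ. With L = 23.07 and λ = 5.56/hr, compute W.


Little's law: L = λW → W = L / λ
= 23.07 / 5.56
= 4.15 hours


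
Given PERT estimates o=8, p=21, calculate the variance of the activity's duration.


σ² = ((p - o) / 6)² = (p - o)² / 36
= (21 - 8)² / 36
= 13² / 36
= 169 / 36
= 4.6944


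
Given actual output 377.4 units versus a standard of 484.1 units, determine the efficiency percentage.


Efficiency = (actual / standard) × 100
= (377.4 / 484.1) × 100
= 78.0%


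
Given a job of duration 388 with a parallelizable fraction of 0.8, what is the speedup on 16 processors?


Amdahl's law: T_p = T × ((1-p) + p/N)
= 388 × ((1-0.8) + 0.8/16)
= 388 × (0.20 + 0.0500)
= 388 × 0.2500
= 97.00
Speedup = 388/97.00
= 4.00×


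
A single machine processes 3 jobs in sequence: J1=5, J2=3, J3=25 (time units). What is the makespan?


Sequential makespan: sum all processing times
= 5 + 3 + 25
= 33 time units


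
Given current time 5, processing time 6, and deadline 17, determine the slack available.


Slack = due - current_time - processing
= 17 - 5 - 6
= 6


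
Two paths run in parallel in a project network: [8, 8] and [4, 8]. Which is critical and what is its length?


Path A: 8 + 8 = 16
Path B: 4 + 8 = 12
Critical path = longest = max(16, 12)
= 16 (Path A)


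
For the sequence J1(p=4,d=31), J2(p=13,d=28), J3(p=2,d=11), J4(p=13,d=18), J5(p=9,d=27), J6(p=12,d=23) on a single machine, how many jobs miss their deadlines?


Completion vs due date:
  J1: C=4, d=31 → on time
  J2: C=17, d=28 → on time
  J3: C=19, d=11 → TARDY
  J4: C=32, d=18 → TARDY
  J5: C=41, d=27 → TARDY
  J6: C=53, d=23 → TARDY
Tardy jobs: J3, J4, J5, J6
Count = 4


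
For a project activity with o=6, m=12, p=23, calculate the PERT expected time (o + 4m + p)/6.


te = (o + 4m + p) / 6
= (6 + 4×12 + 23) / 6
= (6 + 48 + 23) / 6
= 77 / 6
= 12.83


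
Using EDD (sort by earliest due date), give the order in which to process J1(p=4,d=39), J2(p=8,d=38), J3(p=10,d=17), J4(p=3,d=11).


EDD: sort by earliest due date
  J4: d=11, p=3
  J3: d=17, p=10
  J2: d=38, p=8
  J1: d=39, p=4
Order: J4 → J3 → J2 → J1


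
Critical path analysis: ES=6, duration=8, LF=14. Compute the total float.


EF = ES + duration = 6 + 8 = 14
LS = LF - duration = 14 - 8 = 6
Total Float = LF - EF = 14 - 14
(or LS - ES = 6 - 6)
= 0


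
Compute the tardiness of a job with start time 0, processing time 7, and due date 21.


Completion = start + processing = 0 + 7 = 7
Tardiness = max(0, C - d) = max(0, 7 - 21)
= max(0, -14)
= 0


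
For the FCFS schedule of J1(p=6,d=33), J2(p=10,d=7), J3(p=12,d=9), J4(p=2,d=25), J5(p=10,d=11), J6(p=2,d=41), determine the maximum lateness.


Lateness per job (L = C - d):
  J1: C=6, d=33, L=-27
  J2: C=16, d=7, L=9
  J3: C=28, d=9, L=19
  J4: C=30, d=25, L=5
  J5: C=40, d=11, L=29
  J6: C=42, d=41, L=1
Lmax = max(-27, 9, 19, 5, 29, 1)
= 29


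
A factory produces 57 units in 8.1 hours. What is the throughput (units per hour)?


Throughput = units / time
= 57 / 8.1
= 7.0 units/hour


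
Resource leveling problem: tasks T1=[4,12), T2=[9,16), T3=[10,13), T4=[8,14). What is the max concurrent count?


Check each time point for overlaps:
  t=10: 4 tasks active (T1, T2, T3, T4)
Max concurrent = 4


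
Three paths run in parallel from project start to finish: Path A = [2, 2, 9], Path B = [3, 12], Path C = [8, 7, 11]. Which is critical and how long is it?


Path A: 2 + 2 + 9 = 13
Path B: 3 + 12 = 15
Path C: 8 + 7 + 11 = 26
Critical path = longest = max(13, 15, 26)
= 26 (Path C)


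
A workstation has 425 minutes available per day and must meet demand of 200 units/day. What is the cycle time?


Cycle time = available time / demand
= 425 / 200
= 2.12 min/unit


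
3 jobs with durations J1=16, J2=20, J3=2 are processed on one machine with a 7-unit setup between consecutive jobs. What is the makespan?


Makespan = Σ processing + (n-1) × setup
= (16 + 20 + 2) + (3-1)×7
= 38 + 14
= 52 time units


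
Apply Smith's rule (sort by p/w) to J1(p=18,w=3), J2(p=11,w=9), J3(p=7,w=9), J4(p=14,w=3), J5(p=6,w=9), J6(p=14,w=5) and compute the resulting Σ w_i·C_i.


WSPT order (by p/w): J5 → J3 → J2 → J6 → J4 → J1
  J5: C=6, w·C=9×6=54
  J3: C=13, w·C=9×13=117
  J2: C=24, w·C=9×24=216
  J6: C=38, w·C=5×38=190
  J4: C=52, w·C=3×52=156
  J1: C=70, w·C=3×70=210
Σ w·C = 943
= 943


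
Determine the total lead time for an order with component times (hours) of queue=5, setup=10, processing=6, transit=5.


Lead time = queue + setup + processing + transit
= 5 + 10 + 6 + 5
= 26 hours


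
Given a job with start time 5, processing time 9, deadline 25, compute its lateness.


Completion = 5 + 9 = 14
Lateness = C - d = 14 - 25
= -11


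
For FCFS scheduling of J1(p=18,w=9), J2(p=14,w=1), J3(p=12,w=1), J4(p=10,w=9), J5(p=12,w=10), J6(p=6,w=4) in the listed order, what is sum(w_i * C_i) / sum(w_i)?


Completion times:
  J1: C=18, w×C=9×18=162
  J2: C=32, w×C=1×32=32
  J3: C=44, w×C=1×44=44
  J4: C=54, w×C=9×54=486
  J5: C=66, w×C=10×66=660
  J6: C=72, w×C=4×72=288
Sum w×C = 1672
Sum w = 34
Weighted avg = 1672/34
= 49.18


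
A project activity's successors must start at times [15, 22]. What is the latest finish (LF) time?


LF = min of all successor start times
Successors start at: [15, 22]
LF = min(15, 22)
= 15


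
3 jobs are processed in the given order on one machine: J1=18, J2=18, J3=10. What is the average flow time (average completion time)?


Completion times:
  J1: completes at 18
  J2: completes at 36
  J3: completes at 46
Sum = 100
Average = 100/3
= 33.33


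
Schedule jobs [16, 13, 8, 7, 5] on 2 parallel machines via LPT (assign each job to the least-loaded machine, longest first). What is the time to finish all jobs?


Jobs (LPT sorted): [16, 13, 8, 7, 5]
Machines: 2
  J=16 → Machine 1 (load: 0+16=16)
  J=13 → Machine 2 (load: 0+13=13)
  J=8 → Machine 2 (load: 13+8=21)
  J=7 → Machine 1 (load: 16+7=23)
  J=5 → Machine 2 (load: 21+5=26)
Machine loads: [23, 26]
Makespan = max = 26 time units


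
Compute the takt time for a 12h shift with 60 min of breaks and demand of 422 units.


Available = 12×60 - 60 = 660 min
Takt time = 660 / 422
= 1.56 min/unit


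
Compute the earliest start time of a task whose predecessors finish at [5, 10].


ES = max of all predecessor completion times
Predecessors: [5, 10]
ES = max(5, 10)
= 10


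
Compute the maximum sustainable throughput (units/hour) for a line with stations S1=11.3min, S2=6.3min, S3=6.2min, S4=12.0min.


Bottleneck = longest station time
Station times: [11.3, 6.3, 6.2, 12.0]
Max = 12.0 min
Rate = 60 / 12.0
= 5.00 units/hour (bottleneck: 12.0min)


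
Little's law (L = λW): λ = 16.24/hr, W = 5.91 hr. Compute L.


Little's law: L = λ × W
= 16.24 × 5.91
= 95.98


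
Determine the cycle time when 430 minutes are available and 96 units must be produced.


Cycle time = available time / demand
= 430 / 96
= 4.48 min/unit


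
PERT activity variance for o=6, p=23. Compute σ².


σ² = ((p - o) / 6)² = (p - o)² / 36
= (23 - 6)² / 36
= 17² / 36
= 289 / 36
= 8.0278


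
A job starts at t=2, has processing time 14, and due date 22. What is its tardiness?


Completion = start + processing = 2 + 14 = 16
Tardiness = max(0, C - d) = max(0, 16 - 22)
= max(0, -6)
= 0


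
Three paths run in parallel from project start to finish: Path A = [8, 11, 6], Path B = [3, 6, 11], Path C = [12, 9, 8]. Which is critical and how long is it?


Path A: 8 + 11 + 6 = 25
Path B: 3 + 6 + 11 = 20
Path C: 12 + 9 + 8 = 29
Critical path = longest = max(25, 20, 29)
= 29 (Path C)


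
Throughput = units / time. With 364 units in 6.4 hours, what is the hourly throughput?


Throughput = units / time
= 364 / 6.4
= 56.9 units/hour


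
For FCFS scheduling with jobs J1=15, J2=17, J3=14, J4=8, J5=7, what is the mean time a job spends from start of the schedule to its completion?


Completion times:
  J1: completes at 15
  J2: completes at 32
  J3: completes at 46
  J4: completes at 54
  J5: completes at 61
Sum = 208
Average = 208/5
= 41.60


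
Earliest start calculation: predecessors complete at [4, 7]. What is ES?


ES = max of all predecessor completion times
Predecessors: [4, 7]
ES = max(4, 7)
= 7


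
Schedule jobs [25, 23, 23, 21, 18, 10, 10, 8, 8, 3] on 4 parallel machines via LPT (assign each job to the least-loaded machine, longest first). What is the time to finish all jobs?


Jobs (LPT sorted): [25, 23, 23, 21, 18, 10, 10, 8, 8, 3]
Machines: 4
  J=25 → Machine 1 (load: 0+25=25)
  J=23 → Machine 2 (load: 0+23=23)
  J=23 → Machine 3 (load: 0+23=23)
  J=21 → Machine 4 (load: 0+21=21)
  J=18 → Machine 4 (load: 21+18=39)
  J=10 → Machine 2 (load: 23+10=33)
  J=10 → Machine 3 (load: 23+10=33)
  J=8 → Machine 1 (load: 25+8=33)
  J=8 → Machine 1 (load: 33+8=41)
  J=3 → Machine 2 (load: 33+3=36)
Machine loads: [41, 36, 33, 39]
Makespan = max = 41 time units


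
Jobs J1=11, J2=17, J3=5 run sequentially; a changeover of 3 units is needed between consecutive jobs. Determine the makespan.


Makespan = Σ processing + (n-1) × setup
= (11 + 17 + 5) + (3-1)×3
= 33 + 6
= 39 time units


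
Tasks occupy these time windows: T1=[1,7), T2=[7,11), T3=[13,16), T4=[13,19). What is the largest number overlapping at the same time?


Check each time point for overlaps:
  t=13: 2 tasks active (T3, T4)
Max concurrent = 2


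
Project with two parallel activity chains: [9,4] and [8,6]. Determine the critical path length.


Path A: 9 + 4 = 13
Path B: 8 + 6 = 14
Critical path = longest = max(13, 14)
= 14 (Path B)


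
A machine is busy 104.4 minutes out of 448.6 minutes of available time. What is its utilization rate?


Utilization = busy / total × 100
= 104.4 / 448.6 × 100
= 23.3%


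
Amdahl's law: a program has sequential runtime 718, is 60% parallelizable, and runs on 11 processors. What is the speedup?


Amdahl's law: T_p = T × ((1-p) + p/N)
= 718 × ((1-0.6) + 0.6/11)
= 718 × (0.40 + 0.0545)
= 718 × 0.4545
= 326.36
Speedup = 718/326.36
= 2.20×


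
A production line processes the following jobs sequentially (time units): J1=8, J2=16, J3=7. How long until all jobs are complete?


Sequential makespan: sum all processing times
= 8 + 16 + 7
= 31 time units


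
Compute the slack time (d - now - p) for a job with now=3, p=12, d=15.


Slack = due - current_time - processing
= 15 - 3 - 12
= 0


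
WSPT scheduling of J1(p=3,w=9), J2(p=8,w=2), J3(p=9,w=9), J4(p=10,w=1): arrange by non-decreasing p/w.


WSPT (Smith's rule): sort by p/w ascending
  J1: p/w = 3/9 = 0.333
  J3: p/w = 9/9 = 1.000
  J2: p/w = 8/2 = 4.000
  J4: p/w = 10/1 = 10.000
Order: J1 → J3 → J2 → J4


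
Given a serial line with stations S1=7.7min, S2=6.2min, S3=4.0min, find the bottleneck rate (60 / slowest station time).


Bottleneck = longest station time
Station times: [7.7, 6.2, 4.0]
Max = 7.7 min
Rate = 60 / 7.7
= 7.79 units/hour (bottleneck: 7.7min)


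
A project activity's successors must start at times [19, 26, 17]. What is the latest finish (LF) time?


LF = min of all successor start times
Successors start at: [19, 26, 17]
LF = min(19, 26, 17)
= 17


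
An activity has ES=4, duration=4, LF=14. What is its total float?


EF = ES + duration = 4 + 4 = 8
LS = LF - duration = 14 - 4 = 10
Total Float = LF - EF = 14 - 8
(or LS - ES = 10 - 4)
= 6


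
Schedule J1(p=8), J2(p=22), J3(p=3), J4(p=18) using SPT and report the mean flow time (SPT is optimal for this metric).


SPT order: J3 → J1 → J4 → J2
Completion times:
  J3: C=3
  J1: C=11
  J4: C=29
  J2: C=51
Sum = 94, n = 4
Mean flow = 94/4
= 23.50


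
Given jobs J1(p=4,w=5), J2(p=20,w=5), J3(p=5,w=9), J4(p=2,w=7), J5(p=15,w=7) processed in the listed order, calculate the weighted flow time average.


Completion times:
  J1: C=4, w×C=5×4=20
  J2: C=24, w×C=5×24=120
  J3: C=29, w×C=9×29=261
  J4: C=31, w×C=7×31=217
  J5: C=46, w×C=7×46=322
Sum w×C = 940
Sum w = 33
Weighted avg = 940/33
= 28.48


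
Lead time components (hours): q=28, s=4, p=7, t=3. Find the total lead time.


Lead time = queue + setup + processing + transit
= 28 + 4 + 7 + 3
= 42 hours


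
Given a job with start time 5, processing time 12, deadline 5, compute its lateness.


Completion = 5 + 12 = 17
Lateness = C - d = 17 - 5
= 12


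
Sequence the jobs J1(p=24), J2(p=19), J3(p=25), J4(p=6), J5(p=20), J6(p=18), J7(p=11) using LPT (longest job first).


LPT: sort by longest processing time first
  J3: p=25
  J1: p=24
  J5: p=20
  J2: p=19
  J6: p=18
  J7: p=11
  J4: p=6
Order: J3 → J1 → J5 → J2 → J6 → J7 → J4


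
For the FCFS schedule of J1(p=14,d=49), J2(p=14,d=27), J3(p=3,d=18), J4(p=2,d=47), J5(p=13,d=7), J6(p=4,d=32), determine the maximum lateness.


Lateness per job (L = C - d):
  J1: C=14, d=49, L=-35
  J2: C=28, d=27, L=1
  J3: C=31, d=18, L=13
  J4: C=33, d=47, L=-14
  J5: C=46, d=7, L=39
  J6: C=50, d=32, L=18
Lmax = max(-35, 1, 13, -14, 39, 18)
= 39


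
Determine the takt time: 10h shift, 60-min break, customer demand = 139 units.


Available = 10×60 - 60 = 540 min
Takt time = 540 / 139
= 3.88 min/unit


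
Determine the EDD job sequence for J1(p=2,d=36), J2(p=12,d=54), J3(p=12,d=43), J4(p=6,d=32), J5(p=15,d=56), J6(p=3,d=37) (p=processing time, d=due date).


EDD: sort by earliest due date
  J4: d=32, p=6
  J1: d=36, p=2
  J6: d=37, p=3
  J3: d=43, p=12
  J2: d=54, p=12
  J5: d=56, p=15
Order: J4 → J1 → J6 → J3 → J2 → J5


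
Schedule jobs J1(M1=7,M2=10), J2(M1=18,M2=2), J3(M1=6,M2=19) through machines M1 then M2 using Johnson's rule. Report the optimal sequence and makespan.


Johnson's rule:
Group 1 (M1≤M2, sort by M1): ['J3', 'J1']
Group 2 (M1>M2, sort desc M2): ['J2']
Sequence: J3 → J1 → J2
Makespan calculation:
  J3: M1 done=6, M2 done=25
  J1: M1 done=13, M2 done=35
  J2: M1 done=31, M2 done=37
= Sequence: J3 → J1 → J2, Makespan: 37


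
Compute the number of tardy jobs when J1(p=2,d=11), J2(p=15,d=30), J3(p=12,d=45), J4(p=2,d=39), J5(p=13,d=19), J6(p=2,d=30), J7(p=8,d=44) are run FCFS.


Completion vs due date:
  J1: C=2, d=11 → on time
  J2: C=17, d=30 → on time
  J3: C=29, d=45 → on time
  J4: C=31, d=39 → on time
  J5: C=44, d=19 → TARDY
  J6: C=46, d=30 → TARDY
  J7: C=54, d=44 → TARDY
Tardy jobs: J5, J6, J7
Count = 3
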